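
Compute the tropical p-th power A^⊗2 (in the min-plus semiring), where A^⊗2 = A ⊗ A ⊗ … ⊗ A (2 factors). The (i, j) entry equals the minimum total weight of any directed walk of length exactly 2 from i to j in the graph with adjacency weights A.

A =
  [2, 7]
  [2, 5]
A^⊗2 =
  [4, 9]
  [4, 9]

Each entry (A^⊗2)_ij equals the minimum over all length-2 walks i = v_0 → v_1 → … → v_2 = j of Σ_t A[v_t][v_{t+1}]. For example, for (i, j) = (0, 1) we minimise over 2 possible intermediate vertex sequences; the minimum is 9, attained along the walk 0 → 0 → 1.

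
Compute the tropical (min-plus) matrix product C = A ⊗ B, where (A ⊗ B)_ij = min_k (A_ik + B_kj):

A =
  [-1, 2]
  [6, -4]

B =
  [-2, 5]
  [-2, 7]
A ⊗ B =
  [-3, 4]
  [-6, 3]

Apply the min-plus product entry-by-entry:
  C[0][0] = min over k of (A[0][0] + B[0][0] = -1 + -2 = -3, A[0][1] + B[1][0] = 2 + -2 = 0) = -3 (attained at k = 0)
  C[0][1] = min over k of (A[0][0] + B[0][1] = -1 + 5 = 4, A[0][1] + B[1][1] = 2 + 7 = 9) = 4 (attained at k = 0)
  C[1][0] = min over k of (A[1][0] + B[0][0] = 6 + -2 = 4, A[1][1] + B[1][0] = -4 + -2 = -6) = -6 (attained at k = 1)
  C[1][1] = min over k of (A[1][0] + B[0][1] = 6 + 5 = 11, A[1][1] + B[1][1] = -4 + 7 = 3) = 3 (attained at k = 1)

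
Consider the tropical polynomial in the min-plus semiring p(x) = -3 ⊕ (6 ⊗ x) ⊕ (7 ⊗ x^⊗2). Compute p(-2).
p(-2) = -3

A tropical monomial a ⊗ x^⊗i evaluates to a + i · x. Evaluating each term at x = -2:
  Term 0 contributes -3 + 0 · -2 = -3
  Term 1 contributes 6 + 1 · -2 = 4
  Term 2 contributes 7 + 2 · -2 = 3
p(-2) = ⊕ of these = min[-3, 4, 3] = -3.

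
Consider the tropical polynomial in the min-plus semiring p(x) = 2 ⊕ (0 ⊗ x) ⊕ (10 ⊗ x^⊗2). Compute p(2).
p(2) = 2

A tropical monomial a ⊗ x^⊗i evaluates to a + i · x. Evaluating each term at x = 2:
  Term 0 contributes 2 + 0 · 2 = 2
  Term 1 contributes 0 + 1 · 2 = 2
  Term 2 contributes 10 + 2 · 2 = 14
p(2) = ⊕ of these = min[2, 2, 14] = 2.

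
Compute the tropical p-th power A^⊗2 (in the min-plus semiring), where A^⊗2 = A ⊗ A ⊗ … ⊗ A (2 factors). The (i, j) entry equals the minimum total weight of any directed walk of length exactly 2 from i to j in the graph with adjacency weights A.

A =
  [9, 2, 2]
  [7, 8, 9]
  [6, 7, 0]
A^⊗2 =
  [8, 9, 2]
  [15, 9, 9]
  [6, 7, 0]

Each entry (A^⊗2)_ij equals the minimum over all length-2 walks i = v_0 → v_1 → … → v_2 = j of Σ_t A[v_t][v_{t+1}]. For example, for (i, j) = (0, 2) we minimise over 3 possible intermediate vertex sequences; the minimum is 2, attained along the walk 0 → 2 → 2.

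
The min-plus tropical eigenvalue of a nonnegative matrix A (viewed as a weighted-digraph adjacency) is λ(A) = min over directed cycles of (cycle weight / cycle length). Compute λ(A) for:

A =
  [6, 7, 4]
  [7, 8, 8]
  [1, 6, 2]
λ(A) = 2

Enumerate directed cycles and compute their means (weight / length). Sample:
  cycle 0 → 0: weight = 6, length = 1, mean = 6/1 ≈ 6.000
  cycle 1 → 1: weight = 8, length = 1, mean = 8/1 ≈ 8.000
  cycle 2 → 2: weight = 2, length = 1, mean = 2/1 ≈ 2.000
  cycle 0 → 1 → 0: weight = 14, length = 2, mean = 14/2 ≈ 7.000
  cycle 0 → 2 → 0: weight = 5, length = 2, mean = 5/2 ≈ 2.500
  cycle 1 → 0 → 1: weight = 14, length = 2, mean = 14/2 ≈ 7.000
Minimum mean = 2.000, attained e.g. along the cycle 2 → 2 with weight 2 and length 1. So λ(A) = 2/1 = 2.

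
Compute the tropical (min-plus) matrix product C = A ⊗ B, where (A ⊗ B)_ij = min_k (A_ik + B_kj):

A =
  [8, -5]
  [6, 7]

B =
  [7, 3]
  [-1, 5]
A ⊗ B =
  [-6, 0]
  [6, 9]

Apply the min-plus product entry-by-entry:
  C[0][0] = min over k of (A[0][0] + B[0][0] = 8 + 7 = 15, A[0][1] + B[1][0] = -5 + -1 = -6) = -6 (attained at k = 1)
  C[0][1] = min over k of (A[0][0] + B[0][1] = 8 + 3 = 11, A[0][1] + B[1][1] = -5 + 5 = 0) = 0 (attained at k = 1)
  C[1][0] = min over k of (A[1][0] + B[0][0] = 6 + 7 = 13, A[1][1] + B[1][0] = 7 + -1 = 6) = 6 (attained at k = 1)
  C[1][1] = min over k of (A[1][0] + B[0][1] = 6 + 3 = 9, A[1][1] + B[1][1] = 7 + 5 = 12) = 9 (attained at k = 0)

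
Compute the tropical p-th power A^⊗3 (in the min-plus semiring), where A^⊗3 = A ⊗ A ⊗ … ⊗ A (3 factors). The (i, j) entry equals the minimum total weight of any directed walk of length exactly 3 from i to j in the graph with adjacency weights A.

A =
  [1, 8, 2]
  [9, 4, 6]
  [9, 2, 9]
A^⊗3 =
  [3, 5, 4]
  [11, 12, 12]
  [11, 10, 12]

Each entry (A^⊗3)_ij equals the minimum over all length-3 walks i = v_0 → v_1 → … → v_3 = j of Σ_t A[v_t][v_{t+1}]. For example, for (i, j) = (0, 2) we minimise over 9 possible intermediate vertex sequences; the minimum is 4, attained along the walk 0 → 0 → 0 → 2.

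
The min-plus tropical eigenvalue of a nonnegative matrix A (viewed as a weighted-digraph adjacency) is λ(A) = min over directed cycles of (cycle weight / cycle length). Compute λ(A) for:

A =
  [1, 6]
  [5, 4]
λ(A) = 1

Enumerate directed cycles and compute their means (weight / length). Sample:
  cycle 0 → 0: weight = 1, length = 1, mean = 1/1 ≈ 1.000
  cycle 1 → 1: weight = 4, length = 1, mean = 4/1 ≈ 4.000
  cycle 0 → 1 → 0: weight = 11, length = 2, mean = 11/2 ≈ 5.500
  cycle 1 → 0 → 1: weight = 11, length = 2, mean = 11/2 ≈ 5.500
Minimum mean = 1.000, attained e.g. along the cycle 0 → 0 with weight 1 and length 1. So λ(A) = 1/1 = 1.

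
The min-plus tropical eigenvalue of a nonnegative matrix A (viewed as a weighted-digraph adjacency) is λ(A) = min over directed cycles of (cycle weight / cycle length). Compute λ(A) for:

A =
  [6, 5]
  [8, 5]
λ(A) = 5

Enumerate directed cycles and compute their means (weight / length). Sample:
  cycle 0 → 0: weight = 6, length = 1, mean = 6/1 ≈ 6.000
  cycle 1 → 1: weight = 5, length = 1, mean = 5/1 ≈ 5.000
  cycle 0 → 1 → 0: weight = 13, length = 2, mean = 13/2 ≈ 6.500
  cycle 1 → 0 → 1: weight = 13, length = 2, mean = 13/2 ≈ 6.500
Minimum mean = 5.000, attained e.g. along the cycle 1 → 1 with weight 5 and length 1. So λ(A) = 5/1 = 5.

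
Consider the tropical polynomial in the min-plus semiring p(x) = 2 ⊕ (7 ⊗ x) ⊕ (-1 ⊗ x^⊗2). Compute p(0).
p(0) = -1

A tropical monomial a ⊗ x^⊗i evaluates to a + i · x. Evaluating each term at x = 0:
  Term 0 contributes 2 + 0 · 0 = 2
  Term 1 contributes 7 + 1 · 0 = 7
  Term 2 contributes -1 + 2 · 0 = -1
p(0) = ⊕ of these = min[2, 7, -1] = -1.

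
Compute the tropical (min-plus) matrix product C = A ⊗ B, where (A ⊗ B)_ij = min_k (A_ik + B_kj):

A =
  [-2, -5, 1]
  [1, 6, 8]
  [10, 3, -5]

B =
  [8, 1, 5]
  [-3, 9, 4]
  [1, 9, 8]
A ⊗ B =
  [-8, -1, -1]
  [3, 2, 6]
  [-4, 4, 3]

Apply the min-plus product entry-by-entry:
  C[0][0] = min over k of (A[0][0] + B[0][0] = -2 + 8 = 6, A[0][1] + B[1][0] = -5 + -3 = -8, A[0][2] + B[2][0] = 1 + 1 = 2) = -8 (attained at k = 1)
  C[0][1] = min over k of (A[0][0] + B[0][1] = -2 + 1 = -1, A[0][1] + B[1][1] = -5 + 9 = 4, A[0][2] + B[2][1] = 1 + 9 = 10) = -1 (attained at k = 0)
  C[0][2] = min over k of (A[0][0] + B[0][2] = -2 + 5 = 3, A[0][1] + B[1][2] = -5 + 4 = -1, A[0][2] + B[2][2] = 1 + 8 = 9) = -1 (attained at k = 1)
  C[1][0] = min over k of (A[1][0] + B[0][0] = 1 + 8 = 9, A[1][1] + B[1][0] = 6 + -3 = 3, A[1][2] + B[2][0] = 8 + 1 = 9) = 3 (attained at k = 1)
  C[1][1] = min over k of (A[1][0] + B[0][1] = 1 + 1 = 2, A[1][1] + B[1][1] = 6 + 9 = 15, A[1][2] + B[2][1] = 8 + 9 = 17) = 2 (attained at k = 0)
  C[1][2] = min over k of (A[1][0] + B[0][2] = 1 + 5 = 6, A[1][1] + B[1][2] = 6 + 4 = 10, A[1][2] + B[2][2] = 8 + 8 = 16) = 6 (attained at k = 0)
  C[2][0] = min over k of (A[2][0] + B[0][0] = 10 + 8 = 18, A[2][1] + B[1][0] = 3 + -3 = 0, A[2][2] + B[2][0] = -5 + 1 = -4) = -4 (attained at k = 2)
  C[2][1] = min over k of (A[2][0] + B[0][1] = 10 + 1 = 11, A[2][1] + B[1][1] = 3 + 9 = 12, A[2][2] + B[2][1] = -5 + 9 = 4) = 4 (attained at k = 2)
  C[2][2] = min over k of (A[2][0] + B[0][2] = 10 + 5 = 15, A[2][1] + B[1][2] = 3 + 4 = 7, A[2][2] + B[2][2] = -5 + 8 = 3) = 3 (attained at k = 2)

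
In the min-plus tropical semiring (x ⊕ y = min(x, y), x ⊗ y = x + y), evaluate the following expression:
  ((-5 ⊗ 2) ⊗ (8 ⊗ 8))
((-5 ⊗ 2) ⊗ (8 ⊗ 8)) = 13

Expand innermost to outermost. Recall ⊕ takes the minimum of its arguments and ⊗ takes their sum. Working out the expression ((-5 ⊗ 2) ⊗ (8 ⊗ 8)) gives 13.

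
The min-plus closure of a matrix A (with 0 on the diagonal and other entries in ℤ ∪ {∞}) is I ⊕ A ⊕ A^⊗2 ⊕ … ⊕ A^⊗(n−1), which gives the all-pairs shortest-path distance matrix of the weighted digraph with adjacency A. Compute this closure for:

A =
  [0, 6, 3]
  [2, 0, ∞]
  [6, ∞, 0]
Closure =
  [0, 6, 3]
  [2, 0, 5]
  [6, 12, 0]

This is the Floyd-Warshall all-pairs shortest-path computation. For each intermediate vertex k = 0, 1, …, 2, update dist[i][j] ← min(dist[i][j], dist[i][k] + dist[k][j]). The final matrix gives, for each (i, j), the minimum total weight of any directed path from i to j (possibly empty when i = j).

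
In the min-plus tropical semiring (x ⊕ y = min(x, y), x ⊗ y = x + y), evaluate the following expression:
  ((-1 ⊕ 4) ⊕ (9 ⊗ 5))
((-1 ⊕ 4) ⊕ (9 ⊗ 5)) = -1

Expand innermost to outermost. Recall ⊕ takes the minimum of its arguments and ⊗ takes their sum. Working out the expression ((-1 ⊕ 4) ⊕ (9 ⊗ 5)) gives -1.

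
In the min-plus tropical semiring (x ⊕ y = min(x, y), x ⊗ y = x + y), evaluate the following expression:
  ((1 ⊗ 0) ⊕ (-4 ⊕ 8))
((1 ⊗ 0) ⊕ (-4 ⊕ 8)) = -4

Expand innermost to outermost. Recall ⊕ takes the minimum of its arguments and ⊗ takes their sum. Working out the expression ((1 ⊗ 0) ⊕ (-4 ⊕ 8)) gives -4.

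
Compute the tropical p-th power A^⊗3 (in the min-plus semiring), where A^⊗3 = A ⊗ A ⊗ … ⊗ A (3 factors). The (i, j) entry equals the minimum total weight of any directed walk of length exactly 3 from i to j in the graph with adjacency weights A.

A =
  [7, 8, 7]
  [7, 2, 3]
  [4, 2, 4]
A^⊗3 =
  [15, 11, 12]
  [9, 6, 7]
  [9, 6, 7]

Each entry (A^⊗3)_ij equals the minimum over all length-3 walks i = v_0 → v_1 → … → v_3 = j of Σ_t A[v_t][v_{t+1}]. For example, for (i, j) = (0, 2) we minimise over 9 possible intermediate vertex sequences; the minimum is 12, attained along the walk 0 → 2 → 1 → 2.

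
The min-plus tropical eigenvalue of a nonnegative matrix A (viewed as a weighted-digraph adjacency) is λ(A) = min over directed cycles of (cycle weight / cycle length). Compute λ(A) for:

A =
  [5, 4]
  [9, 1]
λ(A) = 1

Enumerate directed cycles and compute their means (weight / length). Sample:
  cycle 0 → 0: weight = 5, length = 1, mean = 5/1 ≈ 5.000
  cycle 1 → 1: weight = 1, length = 1, mean = 1/1 ≈ 1.000
  cycle 0 → 1 → 0: weight = 13, length = 2, mean = 13/2 ≈ 6.500
  cycle 1 → 0 → 1: weight = 13, length = 2, mean = 13/2 ≈ 6.500
Minimum mean = 1.000, attained e.g. along the cycle 1 → 1 with weight 1 and length 1. So λ(A) = 1/1 = 1.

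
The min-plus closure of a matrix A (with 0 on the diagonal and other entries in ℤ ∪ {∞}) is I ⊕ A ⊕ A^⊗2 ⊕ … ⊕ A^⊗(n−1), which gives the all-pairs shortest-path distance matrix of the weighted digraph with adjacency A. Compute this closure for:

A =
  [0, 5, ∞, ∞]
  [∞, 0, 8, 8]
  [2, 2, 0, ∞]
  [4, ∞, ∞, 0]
Closure =
  [0, 5, 13, 13]
  [10, 0, 8, 8]
  [2, 2, 0, 10]
  [4, 9, 17, 0]

This is the Floyd-Warshall all-pairs shortest-path computation. For each intermediate vertex k = 0, 1, …, 3, update dist[i][j] ← min(dist[i][j], dist[i][k] + dist[k][j]). The final matrix gives, for each (i, j), the minimum total weight of any directed path from i to j (possibly empty when i = j).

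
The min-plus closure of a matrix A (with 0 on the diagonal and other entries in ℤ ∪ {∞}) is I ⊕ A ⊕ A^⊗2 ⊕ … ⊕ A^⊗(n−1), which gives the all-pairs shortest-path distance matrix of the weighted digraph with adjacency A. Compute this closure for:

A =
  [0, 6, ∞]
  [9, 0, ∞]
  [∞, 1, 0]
Closure =
  [0, 6, ∞]
  [9, 0, ∞]
  [10, 1, 0]

This is the Floyd-Warshall all-pairs shortest-path computation. For each intermediate vertex k = 0, 1, …, 2, update dist[i][j] ← min(dist[i][j], dist[i][k] + dist[k][j]). The final matrix gives, for each (i, j), the minimum total weight of any directed path from i to j (possibly empty when i = j).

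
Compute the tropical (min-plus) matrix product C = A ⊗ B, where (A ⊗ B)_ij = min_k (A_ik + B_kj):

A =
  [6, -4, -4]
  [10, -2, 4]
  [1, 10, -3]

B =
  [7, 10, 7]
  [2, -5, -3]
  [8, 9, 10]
A ⊗ B =
  [-2, -9, -7]
  [0, -7, -5]
  [5, 5, 7]

Apply the min-plus product entry-by-entry:
  C[0][0] = min over k of (A[0][0] + B[0][0] = 6 + 7 = 13, A[0][1] + B[1][0] = -4 + 2 = -2, A[0][2] + B[2][0] = -4 + 8 = 4) = -2 (attained at k = 1)
  C[0][1] = min over k of (A[0][0] + B[0][1] = 6 + 10 = 16, A[0][1] + B[1][1] = -4 + -5 = -9, A[0][2] + B[2][1] = -4 + 9 = 5) = -9 (attained at k = 1)
  C[0][2] = min over k of (A[0][0] + B[0][2] = 6 + 7 = 13, A[0][1] + B[1][2] = -4 + -3 = -7, A[0][2] + B[2][2] = -4 + 10 = 6) = -7 (attained at k = 1)
  C[1][0] = min over k of (A[1][0] + B[0][0] = 10 + 7 = 17, A[1][1] + B[1][0] = -2 + 2 = 0, A[1][2] + B[2][0] = 4 + 8 = 12) = 0 (attained at k = 1)
  C[1][1] = min over k of (A[1][0] + B[0][1] = 10 + 10 = 20, A[1][1] + B[1][1] = -2 + -5 = -7, A[1][2] + B[2][1] = 4 + 9 = 13) = -7 (attained at k = 1)
  C[1][2] = min over k of (A[1][0] + B[0][2] = 10 + 7 = 17, A[1][1] + B[1][2] = -2 + -3 = -5, A[1][2] + B[2][2] = 4 + 10 = 14) = -5 (attained at k = 1)
  C[2][0] = min over k of (A[2][0] + B[0][0] = 1 + 7 = 8, A[2][1] + B[1][0] = 10 + 2 = 12, A[2][2] + B[2][0] = -3 + 8 = 5) = 5 (attained at k = 2)
  C[2][1] = min over k of (A[2][0] + B[0][1] = 1 + 10 = 11, A[2][1] + B[1][1] = 10 + -5 = 5, A[2][2] + B[2][1] = -3 + 9 = 6) = 5 (attained at k = 1)
  C[2][2] = min over k of (A[2][0] + B[0][2] = 1 + 7 = 8, A[2][1] + B[1][2] = 10 + -3 = 7, A[2][2] + B[2][2] = -3 + 10 = 7) = 7 (attained at k = 1)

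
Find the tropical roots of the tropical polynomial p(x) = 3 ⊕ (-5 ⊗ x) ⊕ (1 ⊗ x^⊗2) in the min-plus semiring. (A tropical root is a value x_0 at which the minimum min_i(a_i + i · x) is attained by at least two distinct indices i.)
Roots: {-6, 8}

Each tropical root is a break point of the lower envelope of the lines y = a_i + i · x (there are 3 lines, with slopes 0, 1, ..., 2). Only the lines that attain the minimum somewhere contribute to roots; other lines are dominated. Here the surviving (envelope) indices are i = 2, i = 1, i = 0.
Intersections between consecutive envelope lines give the roots: for adjacent envelope indices i < j the intersection is x = (a_i − a_j) / (j − i). Reading off the sorted break points: {-6, 8}.
Verification: at each break x_0, at least two indices attain the minimum of min_i(a_i + i · x_0).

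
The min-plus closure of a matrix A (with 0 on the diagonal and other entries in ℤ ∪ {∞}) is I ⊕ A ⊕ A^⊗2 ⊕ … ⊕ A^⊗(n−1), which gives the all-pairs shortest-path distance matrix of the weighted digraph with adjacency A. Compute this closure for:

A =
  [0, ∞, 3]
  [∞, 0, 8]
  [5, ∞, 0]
Closure =
  [0, ∞, 3]
  [13, 0, 8]
  [5, ∞, 0]

This is the Floyd-Warshall all-pairs shortest-path computation. For each intermediate vertex k = 0, 1, …, 2, update dist[i][j] ← min(dist[i][j], dist[i][k] + dist[k][j]). The final matrix gives, for each (i, j), the minimum total weight of any directed path from i to j (possibly empty when i = j).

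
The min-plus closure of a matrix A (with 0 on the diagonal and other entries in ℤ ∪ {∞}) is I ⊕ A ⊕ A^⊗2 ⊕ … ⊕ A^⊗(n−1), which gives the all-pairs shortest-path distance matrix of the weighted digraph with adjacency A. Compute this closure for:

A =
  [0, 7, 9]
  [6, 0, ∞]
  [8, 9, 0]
Closure =
  [0, 7, 9]
  [6, 0, 15]
  [8, 9, 0]

This is the Floyd-Warshall all-pairs shortest-path computation. For each intermediate vertex k = 0, 1, …, 2, update dist[i][j] ← min(dist[i][j], dist[i][k] + dist[k][j]). The final matrix gives, for each (i, j), the minimum total weight of any directed path from i to j (possibly empty when i = j).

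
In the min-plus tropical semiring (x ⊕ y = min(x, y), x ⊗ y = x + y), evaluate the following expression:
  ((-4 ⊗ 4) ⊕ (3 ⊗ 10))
((-4 ⊗ 4) ⊕ (3 ⊗ 10)) = 0

Expand innermost to outermost. Recall ⊕ takes the minimum of its arguments and ⊗ takes their sum. Working out the expression ((-4 ⊗ 4) ⊕ (3 ⊗ 10)) gives 0.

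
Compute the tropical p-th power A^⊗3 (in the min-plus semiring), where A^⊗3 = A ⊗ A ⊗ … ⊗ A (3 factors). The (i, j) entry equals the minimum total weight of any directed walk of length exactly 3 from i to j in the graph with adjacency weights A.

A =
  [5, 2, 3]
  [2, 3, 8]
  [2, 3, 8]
A^⊗3 =
  [7, 6, 7]
  [6, 7, 8]
  [6, 7, 8]

Each entry (A^⊗3)_ij equals the minimum over all length-3 walks i = v_0 → v_1 → … → v_3 = j of Σ_t A[v_t][v_{t+1}]. For example, for (i, j) = (0, 2) we minimise over 9 possible intermediate vertex sequences; the minimum is 7, attained along the walk 0 → 1 → 0 → 2.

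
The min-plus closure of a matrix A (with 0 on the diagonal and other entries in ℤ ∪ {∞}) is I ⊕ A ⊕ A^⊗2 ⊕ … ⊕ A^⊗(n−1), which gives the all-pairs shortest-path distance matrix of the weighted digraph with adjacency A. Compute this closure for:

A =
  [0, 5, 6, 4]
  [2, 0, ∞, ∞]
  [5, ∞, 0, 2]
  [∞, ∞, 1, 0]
Closure =
  [0, 5, 5, 4]
  [2, 0, 7, 6]
  [5, 10, 0, 2]
  [6, 11, 1, 0]

This is the Floyd-Warshall all-pairs shortest-path computation. For each intermediate vertex k = 0, 1, …, 3, update dist[i][j] ← min(dist[i][j], dist[i][k] + dist[k][j]). The final matrix gives, for each (i, j), the minimum total weight of any directed path from i to j (possibly empty when i = j).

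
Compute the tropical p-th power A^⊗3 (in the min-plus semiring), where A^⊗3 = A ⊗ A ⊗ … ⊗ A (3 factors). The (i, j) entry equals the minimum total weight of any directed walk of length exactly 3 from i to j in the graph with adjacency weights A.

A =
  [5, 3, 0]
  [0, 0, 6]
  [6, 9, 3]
A^⊗3 =
  [3, 3, 3]
  [0, 0, 0]
  [9, 9, 9]

Each entry (A^⊗3)_ij equals the minimum over all length-3 walks i = v_0 → v_1 → … → v_3 = j of Σ_t A[v_t][v_{t+1}]. For example, for (i, j) = (0, 2) we minimise over 9 possible intermediate vertex sequences; the minimum is 3, attained along the walk 0 → 1 → 0 → 2.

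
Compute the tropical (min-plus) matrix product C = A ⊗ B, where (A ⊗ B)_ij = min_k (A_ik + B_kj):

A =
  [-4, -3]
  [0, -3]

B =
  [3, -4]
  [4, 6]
A ⊗ B =
  [-1, -8]
  [1, -4]

Apply the min-plus product entry-by-entry:
  C[0][0] = min over k of (A[0][0] + B[0][0] = -4 + 3 = -1, A[0][1] + B[1][0] = -3 + 4 = 1) = -1 (attained at k = 0)
  C[0][1] = min over k of (A[0][0] + B[0][1] = -4 + -4 = -8, A[0][1] + B[1][1] = -3 + 6 = 3) = -8 (attained at k = 0)
  C[1][0] = min over k of (A[1][0] + B[0][0] = 0 + 3 = 3, A[1][1] + B[1][0] = -3 + 4 = 1) = 1 (attained at k = 1)
  C[1][1] = min over k of (A[1][0] + B[0][1] = 0 + -4 = -4, A[1][1] + B[1][1] = -3 + 6 = 3) = -4 (attained at k = 0)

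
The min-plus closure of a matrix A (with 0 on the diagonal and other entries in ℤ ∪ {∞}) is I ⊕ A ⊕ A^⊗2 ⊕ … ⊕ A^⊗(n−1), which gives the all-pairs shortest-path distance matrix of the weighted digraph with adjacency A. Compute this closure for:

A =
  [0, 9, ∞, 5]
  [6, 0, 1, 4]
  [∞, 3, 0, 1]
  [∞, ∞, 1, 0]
Closure =
  [0, 9, 6, 5]
  [6, 0, 1, 2]
  [9, 3, 0, 1]
  [10, 4, 1, 0]

This is the Floyd-Warshall all-pairs shortest-path computation. For each intermediate vertex k = 0, 1, …, 3, update dist[i][j] ← min(dist[i][j], dist[i][k] + dist[k][j]). The final matrix gives, for each (i, j), the minimum total weight of any directed path from i to j (possibly empty when i = j).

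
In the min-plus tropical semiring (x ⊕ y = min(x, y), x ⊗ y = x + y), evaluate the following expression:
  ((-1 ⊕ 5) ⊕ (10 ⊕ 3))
((-1 ⊕ 5) ⊕ (10 ⊕ 3)) = -1

Expand innermost to outermost. Recall ⊕ takes the minimum of its arguments and ⊗ takes their sum. Working out the expression ((-1 ⊕ 5) ⊕ (10 ⊕ 3)) gives -1.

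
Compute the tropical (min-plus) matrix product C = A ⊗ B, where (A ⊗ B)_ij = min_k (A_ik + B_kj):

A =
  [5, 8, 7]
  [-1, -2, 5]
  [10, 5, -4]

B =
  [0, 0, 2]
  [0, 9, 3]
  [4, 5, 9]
A ⊗ B =
  [5, 5, 7]
  [-2, -1, 1]
  [0, 1, 5]

Apply the min-plus product entry-by-entry:
  C[0][0] = min over k of (A[0][0] + B[0][0] = 5 + 0 = 5, A[0][1] + B[1][0] = 8 + 0 = 8, A[0][2] + B[2][0] = 7 + 4 = 11) = 5 (attained at k = 0)
  C[0][1] = min over k of (A[0][0] + B[0][1] = 5 + 0 = 5, A[0][1] + B[1][1] = 8 + 9 = 17, A[0][2] + B[2][1] = 7 + 5 = 12) = 5 (attained at k = 0)
  C[0][2] = min over k of (A[0][0] + B[0][2] = 5 + 2 = 7, A[0][1] + B[1][2] = 8 + 3 = 11, A[0][2] + B[2][2] = 7 + 9 = 16) = 7 (attained at k = 0)
  C[1][0] = min over k of (A[1][0] + B[0][0] = -1 + 0 = -1, A[1][1] + B[1][0] = -2 + 0 = -2, A[1][2] + B[2][0] = 5 + 4 = 9) = -2 (attained at k = 1)
  C[1][1] = min over k of (A[1][0] + B[0][1] = -1 + 0 = -1, A[1][1] + B[1][1] = -2 + 9 = 7, A[1][2] + B[2][1] = 5 + 5 = 10) = -1 (attained at k = 0)
  C[1][2] = min over k of (A[1][0] + B[0][2] = -1 + 2 = 1, A[1][1] + B[1][2] = -2 + 3 = 1, A[1][2] + B[2][2] = 5 + 9 = 14) = 1 (attained at k = 0)
  C[2][0] = min over k of (A[2][0] + B[0][0] = 10 + 0 = 10, A[2][1] + B[1][0] = 5 + 0 = 5, A[2][2] + B[2][0] = -4 + 4 = 0) = 0 (attained at k = 2)
  C[2][1] = min over k of (A[2][0] + B[0][1] = 10 + 0 = 10, A[2][1] + B[1][1] = 5 + 9 = 14, A[2][2] + B[2][1] = -4 + 5 = 1) = 1 (attained at k = 2)
  C[2][2] = min over k of (A[2][0] + B[0][2] = 10 + 2 = 12, A[2][1] + B[1][2] = 5 + 3 = 8, A[2][2] + B[2][2] = -4 + 9 = 5) = 5 (attained at k = 2)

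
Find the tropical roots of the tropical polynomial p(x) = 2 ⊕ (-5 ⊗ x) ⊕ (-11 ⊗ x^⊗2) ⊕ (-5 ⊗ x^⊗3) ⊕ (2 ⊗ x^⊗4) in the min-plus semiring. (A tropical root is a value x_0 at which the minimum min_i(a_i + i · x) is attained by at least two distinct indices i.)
Roots: {-7, -6, 6, 7}

Each tropical root is a break point of the lower envelope of the lines y = a_i + i · x (there are 5 lines, with slopes 0, 1, ..., 4). Only the lines that attain the minimum somewhere contribute to roots; other lines are dominated. Here the surviving (envelope) indices are i = 4, i = 3, i = 2, i = 1, i = 0.
Intersections between consecutive envelope lines give the roots: for adjacent envelope indices i < j the intersection is x = (a_i − a_j) / (j − i). Reading off the sorted break points: {-7, -6, 6, 7}.
Verification: at each break x_0, at least two indices attain the minimum of min_i(a_i + i · x_0).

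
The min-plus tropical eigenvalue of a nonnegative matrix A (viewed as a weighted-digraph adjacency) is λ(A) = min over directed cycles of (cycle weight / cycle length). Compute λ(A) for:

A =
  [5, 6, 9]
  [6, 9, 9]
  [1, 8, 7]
λ(A) = 5

Enumerate directed cycles and compute their means (weight / length). Sample:
  cycle 0 → 0: weight = 5, length = 1, mean = 5/1 ≈ 5.000
  cycle 1 → 1: weight = 9, length = 1, mean = 9/1 ≈ 9.000
  cycle 2 → 2: weight = 7, length = 1, mean = 7/1 ≈ 7.000
  cycle 0 → 1 → 0: weight = 12, length = 2, mean = 12/2 ≈ 6.000
  cycle 0 → 2 → 0: weight = 10, length = 2, mean = 10/2 ≈ 5.000
  cycle 1 → 0 → 1: weight = 12, length = 2, mean = 12/2 ≈ 6.000
Minimum mean = 5.000, attained e.g. along the cycle 0 → 0 with weight 5 and length 1. So λ(A) = 5/1 = 5.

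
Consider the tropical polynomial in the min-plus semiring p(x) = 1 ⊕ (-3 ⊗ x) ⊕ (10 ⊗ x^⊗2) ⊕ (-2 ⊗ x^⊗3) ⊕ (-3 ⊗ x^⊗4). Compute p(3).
p(3) = 0

A tropical monomial a ⊗ x^⊗i evaluates to a + i · x. Evaluating each term at x = 3:
  Term 0 contributes 1 + 0 · 3 = 1
  Term 1 contributes -3 + 1 · 3 = 0
  Term 2 contributes 10 + 2 · 3 = 16
  Term 3 contributes -2 + 3 · 3 = 7
  Term 4 contributes -3 + 4 · 3 = 9
p(3) = ⊕ of these = min[1, 0, 16, 7, 9] = 0.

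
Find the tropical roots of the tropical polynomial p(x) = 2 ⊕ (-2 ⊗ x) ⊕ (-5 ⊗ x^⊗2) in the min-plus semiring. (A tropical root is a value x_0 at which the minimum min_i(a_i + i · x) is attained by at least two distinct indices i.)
Roots: {3, 4}

Each tropical root is a break point of the lower envelope of the lines y = a_i + i · x (there are 3 lines, with slopes 0, 1, ..., 2). Only the lines that attain the minimum somewhere contribute to roots; other lines are dominated. Here the surviving (envelope) indices are i = 2, i = 1, i = 0.
Intersections between consecutive envelope lines give the roots: for adjacent envelope indices i < j the intersection is x = (a_i − a_j) / (j − i). Reading off the sorted break points: {3, 4}.
Verification: at each break x_0, at least two indices attain the minimum of min_i(a_i + i · x_0).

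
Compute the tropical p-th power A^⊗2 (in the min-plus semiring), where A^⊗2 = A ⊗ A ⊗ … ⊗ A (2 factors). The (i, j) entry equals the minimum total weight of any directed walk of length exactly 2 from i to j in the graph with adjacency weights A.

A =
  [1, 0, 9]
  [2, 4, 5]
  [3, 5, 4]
A^⊗2 =
  [2, 1, 5]
  [3, 2, 9]
  [4, 3, 8]

Each entry (A^⊗2)_ij equals the minimum over all length-2 walks i = v_0 → v_1 → … → v_2 = j of Σ_t A[v_t][v_{t+1}]. For example, for (i, j) = (0, 2) we minimise over 3 possible intermediate vertex sequences; the minimum is 5, attained along the walk 0 → 1 → 2.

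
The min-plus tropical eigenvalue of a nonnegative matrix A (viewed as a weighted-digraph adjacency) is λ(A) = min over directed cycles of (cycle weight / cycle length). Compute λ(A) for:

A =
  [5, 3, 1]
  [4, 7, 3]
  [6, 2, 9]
λ(A) = 7/3

Enumerate directed cycles and compute their means (weight / length). Sample:
  cycle 0 → 0: weight = 5, length = 1, mean = 5/1 ≈ 5.000
  cycle 1 → 1: weight = 7, length = 1, mean = 7/1 ≈ 7.000
  cycle 2 → 2: weight = 9, length = 1, mean = 9/1 ≈ 9.000
  cycle 0 → 1 → 0: weight = 7, length = 2, mean = 7/2 ≈ 3.500
  cycle 0 → 2 → 0: weight = 7, length = 2, mean = 7/2 ≈ 3.500
  cycle 1 → 0 → 1: weight = 7, length = 2, mean = 7/2 ≈ 3.500
Minimum mean = 2.333, attained e.g. along the cycle 0 → 2 → 1 → 0 with weight 7 and length 3. So λ(A) = 7/3 = 7/3.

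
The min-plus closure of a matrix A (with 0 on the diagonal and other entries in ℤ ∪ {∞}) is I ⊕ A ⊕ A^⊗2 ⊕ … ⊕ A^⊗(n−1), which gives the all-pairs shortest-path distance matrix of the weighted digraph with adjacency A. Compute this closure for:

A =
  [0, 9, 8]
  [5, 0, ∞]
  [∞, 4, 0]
Closure =
  [0, 9, 8]
  [5, 0, 13]
  [9, 4, 0]

This is the Floyd-Warshall all-pairs shortest-path computation. For each intermediate vertex k = 0, 1, …, 2, update dist[i][j] ← min(dist[i][j], dist[i][k] + dist[k][j]). The final matrix gives, for each (i, j), the minimum total weight of any directed path from i to j (possibly empty when i = j).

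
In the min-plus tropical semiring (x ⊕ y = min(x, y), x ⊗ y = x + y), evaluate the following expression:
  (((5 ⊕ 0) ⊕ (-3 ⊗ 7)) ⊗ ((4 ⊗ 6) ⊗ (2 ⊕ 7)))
(((5 ⊕ 0) ⊕ (-3 ⊗ 7)) ⊗ ((4 ⊗ 6) ⊗ (2 ⊕ 7))) = 12

Expand innermost to outermost. Recall ⊕ takes the minimum of its arguments and ⊗ takes their sum. Working out the expression (((5 ⊕ 0) ⊕ (-3 ⊗ 7)) ⊗ ((4 ⊗ 6) ⊗ (2 ⊕ 7))) gives 12.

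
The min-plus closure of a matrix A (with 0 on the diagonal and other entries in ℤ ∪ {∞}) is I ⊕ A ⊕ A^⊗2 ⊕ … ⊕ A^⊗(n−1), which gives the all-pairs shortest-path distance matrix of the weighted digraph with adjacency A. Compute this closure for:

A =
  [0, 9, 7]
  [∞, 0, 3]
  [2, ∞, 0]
Closure =
  [0, 9, 7]
  [5, 0, 3]
  [2, 11, 0]

This is the Floyd-Warshall all-pairs shortest-path computation. For each intermediate vertex k = 0, 1, …, 2, update dist[i][j] ← min(dist[i][j], dist[i][k] + dist[k][j]). The final matrix gives, for each (i, j), the minimum total weight of any directed path from i to j (possibly empty when i = j).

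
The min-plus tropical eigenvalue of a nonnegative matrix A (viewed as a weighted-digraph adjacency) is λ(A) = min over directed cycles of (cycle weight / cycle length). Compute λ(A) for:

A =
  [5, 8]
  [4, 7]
λ(A) = 5

Enumerate directed cycles and compute their means (weight / length). Sample:
  cycle 0 → 0: weight = 5, length = 1, mean = 5/1 ≈ 5.000
  cycle 1 → 1: weight = 7, length = 1, mean = 7/1 ≈ 7.000
  cycle 0 → 1 → 0: weight = 12, length = 2, mean = 12/2 ≈ 6.000
  cycle 1 → 0 → 1: weight = 12, length = 2, mean = 12/2 ≈ 6.000
Minimum mean = 5.000, attained e.g. along the cycle 0 → 0 with weight 5 and length 1. So λ(A) = 5/1 = 5.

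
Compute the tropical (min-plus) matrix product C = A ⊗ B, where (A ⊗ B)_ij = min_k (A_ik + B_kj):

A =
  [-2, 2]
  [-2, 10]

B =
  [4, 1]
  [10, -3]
A ⊗ B =
  [2, -1]
  [2, -1]

Apply the min-plus product entry-by-entry:
  C[0][0] = min over k of (A[0][0] + B[0][0] = -2 + 4 = 2, A[0][1] + B[1][0] = 2 + 10 = 12) = 2 (attained at k = 0)
  C[0][1] = min over k of (A[0][0] + B[0][1] = -2 + 1 = -1, A[0][1] + B[1][1] = 2 + -3 = -1) = -1 (attained at k = 0)
  C[1][0] = min over k of (A[1][0] + B[0][0] = -2 + 4 = 2, A[1][1] + B[1][0] = 10 + 10 = 20) = 2 (attained at k = 0)
  C[1][1] = min over k of (A[1][0] + B[0][1] = -2 + 1 = -1, A[1][1] + B[1][1] = 10 + -3 = 7) = -1 (attained at k = 0)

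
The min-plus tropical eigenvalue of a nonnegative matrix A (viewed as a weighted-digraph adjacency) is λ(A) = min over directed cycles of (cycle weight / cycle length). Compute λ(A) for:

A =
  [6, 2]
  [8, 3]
λ(A) = 3

Enumerate directed cycles and compute their means (weight / length). Sample:
  cycle 0 → 0: weight = 6, length = 1, mean = 6/1 ≈ 6.000
  cycle 1 → 1: weight = 3, length = 1, mean = 3/1 ≈ 3.000
  cycle 0 → 1 → 0: weight = 10, length = 2, mean = 10/2 ≈ 5.000
  cycle 1 → 0 → 1: weight = 10, length = 2, mean = 10/2 ≈ 5.000
Minimum mean = 3.000, attained e.g. along the cycle 1 → 1 with weight 3 and length 1. So λ(A) = 3/1 = 3.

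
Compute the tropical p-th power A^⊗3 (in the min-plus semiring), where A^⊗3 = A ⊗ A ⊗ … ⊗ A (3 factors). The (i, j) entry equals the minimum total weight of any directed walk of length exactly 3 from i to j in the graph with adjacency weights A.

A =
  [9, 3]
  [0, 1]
A^⊗3 =
  [4, 5]
  [2, 3]

Each entry (A^⊗3)_ij equals the minimum over all length-3 walks i = v_0 → v_1 → … → v_3 = j of Σ_t A[v_t][v_{t+1}]. For example, for (i, j) = (0, 1) we minimise over 4 possible intermediate vertex sequences; the minimum is 5, attained along the walk 0 → 1 → 1 → 1.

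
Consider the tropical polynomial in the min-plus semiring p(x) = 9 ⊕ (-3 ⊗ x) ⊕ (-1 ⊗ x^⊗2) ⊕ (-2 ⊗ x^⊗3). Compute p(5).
p(5) = 2

A tropical monomial a ⊗ x^⊗i evaluates to a + i · x. Evaluating each term at x = 5:
  Term 0 contributes 9 + 0 · 5 = 9
  Term 1 contributes -3 + 1 · 5 = 2
  Term 2 contributes -1 + 2 · 5 = 9
  Term 3 contributes -2 + 3 · 5 = 13
p(5) = ⊕ of these = min[9, 2, 9, 13] = 2.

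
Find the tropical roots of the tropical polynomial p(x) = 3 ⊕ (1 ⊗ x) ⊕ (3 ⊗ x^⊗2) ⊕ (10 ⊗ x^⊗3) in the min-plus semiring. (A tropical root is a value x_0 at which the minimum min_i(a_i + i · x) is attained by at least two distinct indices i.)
Roots: {-7, -2, 2}

Each tropical root is a break point of the lower envelope of the lines y = a_i + i · x (there are 4 lines, with slopes 0, 1, ..., 3). Only the lines that attain the minimum somewhere contribute to roots; other lines are dominated. Here the surviving (envelope) indices are i = 3, i = 2, i = 1, i = 0.
Intersections between consecutive envelope lines give the roots: for adjacent envelope indices i < j the intersection is x = (a_i − a_j) / (j − i). Reading off the sorted break points: {-7, -2, 2}.
Verification: at each break x_0, at least two indices attain the minimum of min_i(a_i + i · x_0).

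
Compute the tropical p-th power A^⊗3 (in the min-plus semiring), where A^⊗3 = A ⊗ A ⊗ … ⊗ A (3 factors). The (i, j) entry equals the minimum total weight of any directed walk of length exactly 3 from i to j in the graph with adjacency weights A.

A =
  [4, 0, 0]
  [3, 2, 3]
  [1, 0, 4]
A^⊗3 =
  [3, 1, 1]
  [4, 3, 4]
  [2, 1, 3]

Each entry (A^⊗3)_ij equals the minimum over all length-3 walks i = v_0 → v_1 → … → v_3 = j of Σ_t A[v_t][v_{t+1}]. For example, for (i, j) = (0, 2) we minimise over 9 possible intermediate vertex sequences; the minimum is 1, attained along the walk 0 → 2 → 0 → 2.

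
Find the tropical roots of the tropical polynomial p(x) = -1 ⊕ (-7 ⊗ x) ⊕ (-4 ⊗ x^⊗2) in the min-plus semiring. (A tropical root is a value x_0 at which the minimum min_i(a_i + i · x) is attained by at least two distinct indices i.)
Roots: {-3, 6}

Each tropical root is a break point of the lower envelope of the lines y = a_i + i · x (there are 3 lines, with slopes 0, 1, ..., 2). Only the lines that attain the minimum somewhere contribute to roots; other lines are dominated. Here the surviving (envelope) indices are i = 2, i = 1, i = 0.
Intersections between consecutive envelope lines give the roots: for adjacent envelope indices i < j the intersection is x = (a_i − a_j) / (j − i). Reading off the sorted break points: {-3, 6}.
Verification: at each break x_0, at least two indices attain the minimum of min_i(a_i + i · x_0).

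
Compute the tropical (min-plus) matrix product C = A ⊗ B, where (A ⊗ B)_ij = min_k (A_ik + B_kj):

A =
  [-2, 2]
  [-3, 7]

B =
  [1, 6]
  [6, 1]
A ⊗ B =
  [-1, 3]
  [-2, 3]

Apply the min-plus product entry-by-entry:
  C[0][0] = min over k of (A[0][0] + B[0][0] = -2 + 1 = -1, A[0][1] + B[1][0] = 2 + 6 = 8) = -1 (attained at k = 0)
  C[0][1] = min over k of (A[0][0] + B[0][1] = -2 + 6 = 4, A[0][1] + B[1][1] = 2 + 1 = 3) = 3 (attained at k = 1)
  C[1][0] = min over k of (A[1][0] + B[0][0] = -3 + 1 = -2, A[1][1] + B[1][0] = 7 + 6 = 13) = -2 (attained at k = 0)
  C[1][1] = min over k of (A[1][0] + B[0][1] = -3 + 6 = 3, A[1][1] + B[1][1] = 7 + 1 = 8) = 3 (attained at k = 0)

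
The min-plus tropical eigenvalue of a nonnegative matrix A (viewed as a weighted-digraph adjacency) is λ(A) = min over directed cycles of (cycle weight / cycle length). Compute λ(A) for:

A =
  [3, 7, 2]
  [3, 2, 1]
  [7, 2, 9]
λ(A) = 3/2

Enumerate directed cycles and compute their means (weight / length). Sample:
  cycle 0 → 0: weight = 3, length = 1, mean = 3/1 ≈ 3.000
  cycle 1 → 1: weight = 2, length = 1, mean = 2/1 ≈ 2.000
  cycle 2 → 2: weight = 9, length = 1, mean = 9/1 ≈ 9.000
  cycle 0 → 1 → 0: weight = 10, length = 2, mean = 10/2 ≈ 5.000
  cycle 0 → 2 → 0: weight = 9, length = 2, mean = 9/2 ≈ 4.500
  cycle 1 → 0 → 1: weight = 10, length = 2, mean = 10/2 ≈ 5.000
Minimum mean = 1.500, attained e.g. along the cycle 1 → 2 → 1 with weight 3 and length 2. So λ(A) = 3/2 = 3/2.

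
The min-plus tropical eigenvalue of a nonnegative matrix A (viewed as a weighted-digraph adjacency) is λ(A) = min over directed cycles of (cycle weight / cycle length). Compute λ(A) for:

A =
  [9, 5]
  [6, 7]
λ(A) = 11/2

Enumerate directed cycles and compute their means (weight / length). Sample:
  cycle 0 → 0: weight = 9, length = 1, mean = 9/1 ≈ 9.000
  cycle 1 → 1: weight = 7, length = 1, mean = 7/1 ≈ 7.000
  cycle 0 → 1 → 0: weight = 11, length = 2, mean = 11/2 ≈ 5.500
  cycle 1 → 0 → 1: weight = 11, length = 2, mean = 11/2 ≈ 5.500
Minimum mean = 5.500, attained e.g. along the cycle 0 → 1 → 0 with weight 11 and length 2. So λ(A) = 11/2 = 11/2.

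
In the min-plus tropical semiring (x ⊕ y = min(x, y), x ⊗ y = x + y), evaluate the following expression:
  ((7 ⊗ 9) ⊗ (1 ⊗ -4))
((7 ⊗ 9) ⊗ (1 ⊗ -4)) = 13

Expand innermost to outermost. Recall ⊕ takes the minimum of its arguments and ⊗ takes their sum. Working out the expression ((7 ⊗ 9) ⊗ (1 ⊗ -4)) gives 13.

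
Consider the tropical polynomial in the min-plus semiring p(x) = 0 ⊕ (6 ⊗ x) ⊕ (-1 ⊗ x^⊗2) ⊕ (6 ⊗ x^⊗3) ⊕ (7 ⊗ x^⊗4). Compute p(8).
p(8) = 0

A tropical monomial a ⊗ x^⊗i evaluates to a + i · x. Evaluating each term at x = 8:
  Term 0 contributes 0 + 0 · 8 = 0
  Term 1 contributes 6 + 1 · 8 = 14
  Term 2 contributes -1 + 2 · 8 = 15
  Term 3 contributes 6 + 3 · 8 = 30
  Term 4 contributes 7 + 4 · 8 = 39
p(8) = ⊕ of these = min[0, 14, 15, 30, 39] = 0.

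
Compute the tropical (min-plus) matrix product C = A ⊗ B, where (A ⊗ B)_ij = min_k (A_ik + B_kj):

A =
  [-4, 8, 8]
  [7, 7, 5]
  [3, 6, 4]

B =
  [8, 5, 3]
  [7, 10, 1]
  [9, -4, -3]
A ⊗ B =
  [4, 1, -1]
  [14, 1, 2]
  [11, 0, 1]

Apply the min-plus product entry-by-entry:
  C[0][0] = min over k of (A[0][0] + B[0][0] = -4 + 8 = 4, A[0][1] + B[1][0] = 8 + 7 = 15, A[0][2] + B[2][0] = 8 + 9 = 17) = 4 (attained at k = 0)
  C[0][1] = min over k of (A[0][0] + B[0][1] = -4 + 5 = 1, A[0][1] + B[1][1] = 8 + 10 = 18, A[0][2] + B[2][1] = 8 + -4 = 4) = 1 (attained at k = 0)
  C[0][2] = min over k of (A[0][0] + B[0][2] = -4 + 3 = -1, A[0][1] + B[1][2] = 8 + 1 = 9, A[0][2] + B[2][2] = 8 + -3 = 5) = -1 (attained at k = 0)
  C[1][0] = min over k of (A[1][0] + B[0][0] = 7 + 8 = 15, A[1][1] + B[1][0] = 7 + 7 = 14, A[1][2] + B[2][0] = 5 + 9 = 14) = 14 (attained at k = 1)
  C[1][1] = min over k of (A[1][0] + B[0][1] = 7 + 5 = 12, A[1][1] + B[1][1] = 7 + 10 = 17, A[1][2] + B[2][1] = 5 + -4 = 1) = 1 (attained at k = 2)
  C[1][2] = min over k of (A[1][0] + B[0][2] = 7 + 3 = 10, A[1][1] + B[1][2] = 7 + 1 = 8, A[1][2] + B[2][2] = 5 + -3 = 2) = 2 (attained at k = 2)
  C[2][0] = min over k of (A[2][0] + B[0][0] = 3 + 8 = 11, A[2][1] + B[1][0] = 6 + 7 = 13, A[2][2] + B[2][0] = 4 + 9 = 13) = 11 (attained at k = 0)
  C[2][1] = min over k of (A[2][0] + B[0][1] = 3 + 5 = 8, A[2][1] + B[1][1] = 6 + 10 = 16, A[2][2] + B[2][1] = 4 + -4 = 0) = 0 (attained at k = 2)
  C[2][2] = min over k of (A[2][0] + B[0][2] = 3 + 3 = 6, A[2][1] + B[1][2] = 6 + 1 = 7, A[2][2] + B[2][2] = 4 + -3 = 1) = 1 (attained at k = 2)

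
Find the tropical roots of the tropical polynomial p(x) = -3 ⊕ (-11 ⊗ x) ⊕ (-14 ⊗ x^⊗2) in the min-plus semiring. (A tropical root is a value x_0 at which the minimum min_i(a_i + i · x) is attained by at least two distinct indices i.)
Roots: {3, 8}

Each tropical root is a break point of the lower envelope of the lines y = a_i + i · x (there are 3 lines, with slopes 0, 1, ..., 2). Only the lines that attain the minimum somewhere contribute to roots; other lines are dominated. Here the surviving (envelope) indices are i = 2, i = 1, i = 0.
Intersections between consecutive envelope lines give the roots: for adjacent envelope indices i < j the intersection is x = (a_i − a_j) / (j − i). Reading off the sorted break points: {3, 8}.
Verification: at each break x_0, at least two indices attain the minimum of min_i(a_i + i · x_0).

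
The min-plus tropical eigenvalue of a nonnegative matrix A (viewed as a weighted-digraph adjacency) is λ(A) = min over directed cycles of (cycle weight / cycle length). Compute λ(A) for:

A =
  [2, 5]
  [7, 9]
λ(A) = 2

Enumerate directed cycles and compute their means (weight / length). Sample:
  cycle 0 → 0: weight = 2, length = 1, mean = 2/1 ≈ 2.000
  cycle 1 → 1: weight = 9, length = 1, mean = 9/1 ≈ 9.000
  cycle 0 → 1 → 0: weight = 12, length = 2, mean = 12/2 ≈ 6.000
  cycle 1 → 0 → 1: weight = 12, length = 2, mean = 12/2 ≈ 6.000
Minimum mean = 2.000, attained e.g. along the cycle 0 → 0 with weight 2 and length 1. So λ(A) = 2/1 = 2.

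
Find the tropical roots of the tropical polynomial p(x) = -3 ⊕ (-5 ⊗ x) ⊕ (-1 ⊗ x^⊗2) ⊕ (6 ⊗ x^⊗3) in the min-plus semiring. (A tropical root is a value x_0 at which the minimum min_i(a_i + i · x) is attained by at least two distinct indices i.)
Roots: {-7, -4, 2}

Each tropical root is a break point of the lower envelope of the lines y = a_i + i · x (there are 4 lines, with slopes 0, 1, ..., 3). Only the lines that attain the minimum somewhere contribute to roots; other lines are dominated. Here the surviving (envelope) indices are i = 3, i = 2, i = 1, i = 0.
Intersections between consecutive envelope lines give the roots: for adjacent envelope indices i < j the intersection is x = (a_i − a_j) / (j − i). Reading off the sorted break points: {-7, -4, 2}.
Verification: at each break x_0, at least two indices attain the minimum of min_i(a_i + i · x_0).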